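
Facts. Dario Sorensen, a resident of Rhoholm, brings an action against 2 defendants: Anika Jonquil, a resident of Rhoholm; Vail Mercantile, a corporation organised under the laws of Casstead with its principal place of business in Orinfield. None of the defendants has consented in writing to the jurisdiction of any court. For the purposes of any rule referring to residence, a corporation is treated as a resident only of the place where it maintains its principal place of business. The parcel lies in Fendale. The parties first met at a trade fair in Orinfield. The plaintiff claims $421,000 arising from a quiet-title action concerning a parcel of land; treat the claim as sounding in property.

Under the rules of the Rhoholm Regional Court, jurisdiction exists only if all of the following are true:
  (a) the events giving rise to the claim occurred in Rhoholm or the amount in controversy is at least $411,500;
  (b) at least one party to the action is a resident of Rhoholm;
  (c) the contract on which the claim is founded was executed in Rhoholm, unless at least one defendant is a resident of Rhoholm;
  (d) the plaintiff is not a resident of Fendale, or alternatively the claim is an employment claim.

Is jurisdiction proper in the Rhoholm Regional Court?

The Rhoholm Regional Court:
  (a) The amount in controversy is 421,000 dollars, which meets the 411,500 dollars floor — that alternative is enough. Condition met.
  (b) Dario Sorensen resides in Rhoholm. Satisfied.
  (c) No contract (and hence no place of execution) is alleged. But Anika Jonquil resides in Rhoholm, and the 'unless' clause therefore excuses the requirement. Met.
  (d) The plaintiff resides in Rhoholm, which is not Fendale, which satisfies one of the alternatives. Met.
  → The court has jurisdiction.

Yes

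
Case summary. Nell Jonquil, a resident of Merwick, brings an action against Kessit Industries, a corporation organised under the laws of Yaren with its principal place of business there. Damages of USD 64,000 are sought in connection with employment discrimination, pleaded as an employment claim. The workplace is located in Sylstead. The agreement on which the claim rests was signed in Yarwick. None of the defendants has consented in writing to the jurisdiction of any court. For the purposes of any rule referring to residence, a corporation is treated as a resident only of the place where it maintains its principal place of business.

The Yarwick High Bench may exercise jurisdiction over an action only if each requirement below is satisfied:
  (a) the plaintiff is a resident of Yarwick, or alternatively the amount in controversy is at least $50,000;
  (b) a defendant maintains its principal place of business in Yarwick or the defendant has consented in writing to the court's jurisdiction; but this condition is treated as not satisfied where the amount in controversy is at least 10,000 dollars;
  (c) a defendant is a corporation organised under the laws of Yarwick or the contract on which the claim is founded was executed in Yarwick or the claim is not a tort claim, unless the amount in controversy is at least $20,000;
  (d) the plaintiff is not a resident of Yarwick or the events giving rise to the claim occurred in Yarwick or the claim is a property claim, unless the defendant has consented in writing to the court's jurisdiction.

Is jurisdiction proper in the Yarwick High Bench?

The Yarwick High Bench:
  (a) The amount in controversy is 64,000 dollars, which meets the 50,000 dollars floor — that alternative is enough. Satisfied.
  (b) The corporate defendant(s) have their principal place of business in Yaren, not Yarwick; no such written consent has been filed — none of the alternatives is met. Fails.
  (c) The contract was executed in Yarwick — that alternative is enough. Satisfied.
  (d) The plaintiff resides in Merwick, which is not Yarwick, so this disjunct is met. Satisfied.
  → Not every requirement is met — no jurisdiction.

No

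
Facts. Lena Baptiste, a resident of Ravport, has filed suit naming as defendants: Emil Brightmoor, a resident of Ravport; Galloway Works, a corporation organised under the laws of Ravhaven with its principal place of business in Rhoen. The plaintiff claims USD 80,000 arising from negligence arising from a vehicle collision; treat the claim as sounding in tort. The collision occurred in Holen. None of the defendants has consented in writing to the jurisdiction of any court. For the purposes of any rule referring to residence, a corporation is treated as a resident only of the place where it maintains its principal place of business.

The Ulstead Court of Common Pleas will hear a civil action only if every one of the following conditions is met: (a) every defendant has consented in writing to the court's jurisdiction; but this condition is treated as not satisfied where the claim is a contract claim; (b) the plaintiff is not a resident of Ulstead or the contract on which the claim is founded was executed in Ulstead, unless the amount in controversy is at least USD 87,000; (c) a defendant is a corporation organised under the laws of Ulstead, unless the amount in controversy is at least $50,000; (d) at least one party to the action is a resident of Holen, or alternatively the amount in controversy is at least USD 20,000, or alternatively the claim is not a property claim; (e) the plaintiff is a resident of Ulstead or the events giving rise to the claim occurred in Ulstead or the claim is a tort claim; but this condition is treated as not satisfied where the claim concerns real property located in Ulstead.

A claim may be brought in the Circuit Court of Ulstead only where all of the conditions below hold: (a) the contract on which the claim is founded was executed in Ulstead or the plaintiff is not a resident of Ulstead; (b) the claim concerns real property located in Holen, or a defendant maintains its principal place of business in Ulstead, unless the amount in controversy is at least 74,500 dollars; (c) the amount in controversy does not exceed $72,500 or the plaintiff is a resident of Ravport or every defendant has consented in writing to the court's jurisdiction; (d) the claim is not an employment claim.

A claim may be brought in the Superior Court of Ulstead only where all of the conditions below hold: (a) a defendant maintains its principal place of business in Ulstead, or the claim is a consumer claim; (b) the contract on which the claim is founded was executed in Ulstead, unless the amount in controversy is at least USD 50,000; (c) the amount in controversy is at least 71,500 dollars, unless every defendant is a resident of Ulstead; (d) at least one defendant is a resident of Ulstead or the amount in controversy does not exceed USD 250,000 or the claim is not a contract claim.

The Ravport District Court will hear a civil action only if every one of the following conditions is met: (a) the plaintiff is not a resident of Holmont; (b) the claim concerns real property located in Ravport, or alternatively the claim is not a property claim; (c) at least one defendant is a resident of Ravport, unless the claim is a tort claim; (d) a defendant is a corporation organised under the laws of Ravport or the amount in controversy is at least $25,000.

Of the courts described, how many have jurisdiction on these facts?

The Ulstead Court of Common Pleas:
  (a) No such written consent has been filed. Not met.
  (b) The plaintiff resides in Ravport, which is not Ulstead, so this disjunct is met. Satisfied.
  (c) The corporate defendant(s) are organised in Ravhaven, not Ulstead. But the amount in controversy is 80,000 dollars, which meets the USD 50,000 floor, and the 'unless' clause therefore excuses the requirement. Met.
  (d) The amount in controversy is 80,000 dollars, which meets the $20,000 floor, so one alternative holds. Satisfied.
  (e) The claim is a tort claim, so this disjunct is met. The exception is not triggered, since the claim does not concern real property. Met.
  → No jurisdiction.
The Circuit Court of Ulstead:
  (a) The plaintiff resides in Ravport, which is not Ulstead, so one alternative holds. Satisfied.
  (b) The claim does not concern real property; the corporate defendant(s) have their principal place of business in Rhoen, not Ulstead — none of the alternatives is met. But the amount in controversy is 80,000 dollars, which meets the 74,500 dollars floor, and the 'unless' clause therefore excuses the requirement. Satisfied.
  (c) The plaintiff resides in Ravport, which satisfies one of the alternatives. Satisfied.
  (d) The claim is a tort claim, not an employment claim. Met.
  → All conditions met; jurisdiction exists.
The Superior Court of Ulstead:
  (a) The corporate defendant(s) have their principal place of business in Rhoen, not Ulstead; the claim is a tort claim, not a consumer claim — every alternative fails. Not met.
  (b) No contract (and hence no place of execution) is alleged. But the amount in controversy is $80,000, which meets the 50,000 dollars floor, and the 'unless' clause therefore excuses the requirement. Condition met.
  (c) The amount in controversy is USD 80,000, which meets the $71,500 floor. Met.
  (d) The amount in controversy is USD 80,000, within the 250,000 dollars ceiling, so this disjunct is met. Satisfied.
  → Not every requirement is met — no jurisdiction.
The Ravport District Court:
  (a) The plaintiff resides in Ravport, which is not Holmont. Satisfied.
  (b) The claim is a tort claim, not a property claim, which satisfies one of the alternatives. Met.
  (c) Emil Brightmoor resides in Ravport. Condition met.
  (d) The amount in controversy is 80,000 dollars, which meets the 25,000 dollars floor, so this disjunct is met. Condition met.
  → Jurisdiction lies.
Courts with jurisdiction: the Circuit Court of Ulstead, the Ravport District Court — 2 in total.

2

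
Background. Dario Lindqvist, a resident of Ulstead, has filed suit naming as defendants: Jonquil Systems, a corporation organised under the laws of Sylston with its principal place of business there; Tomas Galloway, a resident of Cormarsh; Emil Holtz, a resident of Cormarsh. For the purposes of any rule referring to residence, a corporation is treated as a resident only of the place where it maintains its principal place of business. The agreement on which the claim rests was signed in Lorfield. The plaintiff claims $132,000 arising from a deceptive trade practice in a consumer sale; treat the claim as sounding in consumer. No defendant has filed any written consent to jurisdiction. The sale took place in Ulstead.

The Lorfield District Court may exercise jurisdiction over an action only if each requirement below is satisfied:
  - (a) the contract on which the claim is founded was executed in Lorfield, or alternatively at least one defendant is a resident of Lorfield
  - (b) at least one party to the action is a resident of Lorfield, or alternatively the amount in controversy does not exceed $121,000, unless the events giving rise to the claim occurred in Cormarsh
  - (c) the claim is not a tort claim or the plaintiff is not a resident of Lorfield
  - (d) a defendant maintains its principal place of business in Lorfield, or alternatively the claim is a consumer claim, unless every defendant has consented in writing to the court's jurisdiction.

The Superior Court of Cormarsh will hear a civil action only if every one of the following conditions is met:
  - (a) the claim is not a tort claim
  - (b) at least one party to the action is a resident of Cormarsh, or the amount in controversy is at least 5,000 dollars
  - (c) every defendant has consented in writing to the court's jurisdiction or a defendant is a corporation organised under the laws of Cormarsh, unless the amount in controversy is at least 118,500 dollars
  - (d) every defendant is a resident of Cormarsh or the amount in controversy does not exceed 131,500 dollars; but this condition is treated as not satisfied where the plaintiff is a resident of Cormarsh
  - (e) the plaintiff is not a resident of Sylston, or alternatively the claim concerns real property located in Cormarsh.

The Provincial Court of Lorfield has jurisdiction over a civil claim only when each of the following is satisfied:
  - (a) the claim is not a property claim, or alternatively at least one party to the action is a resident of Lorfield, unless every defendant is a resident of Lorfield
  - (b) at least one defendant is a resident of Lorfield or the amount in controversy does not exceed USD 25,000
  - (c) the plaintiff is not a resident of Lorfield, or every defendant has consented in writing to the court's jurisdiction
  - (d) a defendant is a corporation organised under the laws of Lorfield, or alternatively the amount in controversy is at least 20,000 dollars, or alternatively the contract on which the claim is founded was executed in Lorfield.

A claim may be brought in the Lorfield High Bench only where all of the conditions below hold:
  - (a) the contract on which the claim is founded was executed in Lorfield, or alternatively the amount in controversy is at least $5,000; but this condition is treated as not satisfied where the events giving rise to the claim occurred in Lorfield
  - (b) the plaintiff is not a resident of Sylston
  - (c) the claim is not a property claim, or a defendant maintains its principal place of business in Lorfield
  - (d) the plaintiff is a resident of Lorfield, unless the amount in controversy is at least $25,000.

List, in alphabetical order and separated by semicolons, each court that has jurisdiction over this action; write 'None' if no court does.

the Lorfield High Bench

The Lorfield District Court:
  (a) The contract was executed in Lorfield, so one alternative holds. Satisfied.
  (b) No party resides in Lorfield; the amount in controversy is 132,000 dollars, above the USD 121,000 ceiling — every alternative fails. And the operative events occurred in Ulstead, not Cormarsh, so the proviso does not save it. Not satisfied.
  (c) The claim is a consumer claim, not a tort claim, which satisfies one of the alternatives. Met.
  (d) The claim is a consumer claim — that alternative is enough. Satisfied.
  → No jurisdiction.
The Superior Court of Cormarsh:
  (a) The claim is a consumer claim, not a tort claim. Condition met.
  (b) Tomas Galloway resides in Cormarsh, so this disjunct is met. Met.
  (c) No such written consent has been filed; the corporate defendant(s) are organised in Sylston, not Cormarsh — every alternative fails. But the amount in controversy is 132,000 dollars, which meets the 118,500 dollars floor, and the 'unless' clause therefore excuses the requirement. Condition met.
  (d) The defendants reside as follows — Jonquil Systems in Sylston, Tomas Galloway in Cormarsh, Emil Holtz in Cormarsh — not all in Cormarsh; the amount in controversy is USD 132,000, above the USD 131,500 ceiling — no alternative holds. Not met.
  (e) The plaintiff resides in Ulstead, which is not Sylston, which satisfies one of the alternatives. Condition met.
  → No jurisdiction.
The Provincial Court of Lorfield:
  (a) The claim is a consumer claim, not a property claim, which satisfies one of the alternatives. Met.
  (b) No defendant resides in Lorfield (they reside in Sylston, Cormarsh, Cormarsh); the amount in controversy is 132,000 dollars, above the 25,000 dollars ceiling — no alternative holds. Fails.
  (c) The plaintiff resides in Ulstead, which is not Lorfield — that alternative is enough. Condition met.
  (d) The amount in controversy is $132,000, which meets the USD 20,000 floor — that alternative is enough. Condition met.
  → No jurisdiction.
The Lorfield High Bench:
  (a) The contract was executed in Lorfield, which satisfies one of the alternatives. The exception is not triggered, since the operative events occurred in Ulstead, not Lorfield. Condition met.
  (b) The plaintiff resides in Ulstead, which is not Sylston. Condition met.
  (c) The claim is a consumer claim, not a property claim, so this disjunct is met. Condition met.
  (d) The plaintiff resides in Ulstead, not Lorfield. However, the amount in controversy is 132,000 dollars, which meets the $25,000 floor, so the 'unless' proviso supplies this condition. Satisfied.
  → Jurisdiction lies.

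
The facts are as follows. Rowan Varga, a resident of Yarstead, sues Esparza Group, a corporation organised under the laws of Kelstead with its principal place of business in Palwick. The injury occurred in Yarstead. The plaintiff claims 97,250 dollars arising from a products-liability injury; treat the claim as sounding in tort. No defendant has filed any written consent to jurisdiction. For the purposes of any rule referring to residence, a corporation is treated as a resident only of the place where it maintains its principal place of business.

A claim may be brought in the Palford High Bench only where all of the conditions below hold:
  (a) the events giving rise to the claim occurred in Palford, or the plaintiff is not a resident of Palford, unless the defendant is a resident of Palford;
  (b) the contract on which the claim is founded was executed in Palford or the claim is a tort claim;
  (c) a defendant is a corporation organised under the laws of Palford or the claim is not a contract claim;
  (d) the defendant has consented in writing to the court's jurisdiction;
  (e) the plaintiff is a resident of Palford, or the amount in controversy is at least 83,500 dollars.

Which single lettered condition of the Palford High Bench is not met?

(d)

The Palford High Bench:
  (a) The plaintiff resides in Yarstead, which is not Palford, so this disjunct is met. Satisfied.
  (b) The claim is a tort claim, so this disjunct is met. Met.
  (c) The claim is a tort claim, not a contract claim — that alternative is enough. Satisfied.
  (d) No such written consent has been filed. Not met.
  (e) The amount in controversy is USD 97,250, which meets the USD 83,500 floor, so one alternative holds. Condition met.
Only condition (d) fails.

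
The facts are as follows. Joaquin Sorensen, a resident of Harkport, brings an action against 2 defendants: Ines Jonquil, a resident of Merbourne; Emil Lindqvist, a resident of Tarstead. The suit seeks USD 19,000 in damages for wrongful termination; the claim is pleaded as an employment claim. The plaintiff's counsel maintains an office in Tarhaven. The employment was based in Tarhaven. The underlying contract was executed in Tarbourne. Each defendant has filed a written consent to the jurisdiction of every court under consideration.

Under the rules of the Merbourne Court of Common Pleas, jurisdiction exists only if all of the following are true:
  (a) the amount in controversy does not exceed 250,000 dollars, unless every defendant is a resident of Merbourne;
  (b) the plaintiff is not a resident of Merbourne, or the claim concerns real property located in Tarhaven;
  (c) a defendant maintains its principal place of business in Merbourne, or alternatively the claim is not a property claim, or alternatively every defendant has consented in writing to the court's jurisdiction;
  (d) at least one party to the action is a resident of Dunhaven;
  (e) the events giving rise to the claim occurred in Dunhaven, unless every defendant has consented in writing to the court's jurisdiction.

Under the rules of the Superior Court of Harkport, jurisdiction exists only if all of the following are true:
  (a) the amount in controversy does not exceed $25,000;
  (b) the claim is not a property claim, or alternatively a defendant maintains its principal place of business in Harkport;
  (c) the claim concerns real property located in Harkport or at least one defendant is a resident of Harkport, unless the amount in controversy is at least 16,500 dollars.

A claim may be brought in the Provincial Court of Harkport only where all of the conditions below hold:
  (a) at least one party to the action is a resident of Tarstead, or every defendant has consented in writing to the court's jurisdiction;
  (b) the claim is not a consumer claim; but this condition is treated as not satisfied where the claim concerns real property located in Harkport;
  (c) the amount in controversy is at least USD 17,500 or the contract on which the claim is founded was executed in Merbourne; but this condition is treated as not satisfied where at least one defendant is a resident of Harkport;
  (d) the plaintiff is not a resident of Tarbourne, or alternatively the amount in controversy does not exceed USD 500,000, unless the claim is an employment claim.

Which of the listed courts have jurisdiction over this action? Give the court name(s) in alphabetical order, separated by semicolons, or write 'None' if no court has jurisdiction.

the Provincial Court of Harkport; the Superior Court of Harkport

The Merbourne Court of Common Pleas:
  (a) The amount in controversy is 19,000 dollars, within the $250,000 ceiling. Satisfied.
  (b) The plaintiff resides in Harkport, which is not Merbourne — that alternative is enough. Met.
  (c) The claim is an employment claim, not a property claim, which satisfies one of the alternatives. Condition met.
  (d) No party resides in Dunhaven. Condition not met.
  (e) The operative events occurred in Tarhaven, not Dunhaven. However, every defendant has filed written consent, so the 'unless' proviso supplies this condition. Met.
  → At least one condition fails; no jurisdiction.
The Superior Court of Harkport:
  (a) The amount in controversy is $19,000, within the $25,000 ceiling. Satisfied.
  (b) The claim is an employment claim, not a property claim, so one alternative holds. Condition met.
  (c) The claim does not concern real property; no defendant resides in Harkport (they reside in Merbourne, Tarstead) — every alternative fails. However, the amount in controversy is 19,000 dollars, which meets the $16,500 floor, so the 'unless' proviso supplies this condition. Satisfied.
  → Every requirement is satisfied — jurisdiction.
The Provincial Court of Harkport:
  (a) Emil Lindqvist resides in Tarstead, which satisfies one of the alternatives. Condition met.
  (b) The claim is an employment claim, not a consumer claim. The carve-out does not apply: the claim does not concern real property. Met.
  (c) The amount in controversy is 19,000 dollars, which meets the 17,500 dollars floor, which satisfies one of the alternatives. The carve-out does not apply: no defendant resides in Harkport (they reside in Merbourne, Tarstead). Satisfied.
  (d) The plaintiff resides in Harkport, which is not Tarbourne, which satisfies one of the alternatives. Met.
  → All conditions met; jurisdiction exists.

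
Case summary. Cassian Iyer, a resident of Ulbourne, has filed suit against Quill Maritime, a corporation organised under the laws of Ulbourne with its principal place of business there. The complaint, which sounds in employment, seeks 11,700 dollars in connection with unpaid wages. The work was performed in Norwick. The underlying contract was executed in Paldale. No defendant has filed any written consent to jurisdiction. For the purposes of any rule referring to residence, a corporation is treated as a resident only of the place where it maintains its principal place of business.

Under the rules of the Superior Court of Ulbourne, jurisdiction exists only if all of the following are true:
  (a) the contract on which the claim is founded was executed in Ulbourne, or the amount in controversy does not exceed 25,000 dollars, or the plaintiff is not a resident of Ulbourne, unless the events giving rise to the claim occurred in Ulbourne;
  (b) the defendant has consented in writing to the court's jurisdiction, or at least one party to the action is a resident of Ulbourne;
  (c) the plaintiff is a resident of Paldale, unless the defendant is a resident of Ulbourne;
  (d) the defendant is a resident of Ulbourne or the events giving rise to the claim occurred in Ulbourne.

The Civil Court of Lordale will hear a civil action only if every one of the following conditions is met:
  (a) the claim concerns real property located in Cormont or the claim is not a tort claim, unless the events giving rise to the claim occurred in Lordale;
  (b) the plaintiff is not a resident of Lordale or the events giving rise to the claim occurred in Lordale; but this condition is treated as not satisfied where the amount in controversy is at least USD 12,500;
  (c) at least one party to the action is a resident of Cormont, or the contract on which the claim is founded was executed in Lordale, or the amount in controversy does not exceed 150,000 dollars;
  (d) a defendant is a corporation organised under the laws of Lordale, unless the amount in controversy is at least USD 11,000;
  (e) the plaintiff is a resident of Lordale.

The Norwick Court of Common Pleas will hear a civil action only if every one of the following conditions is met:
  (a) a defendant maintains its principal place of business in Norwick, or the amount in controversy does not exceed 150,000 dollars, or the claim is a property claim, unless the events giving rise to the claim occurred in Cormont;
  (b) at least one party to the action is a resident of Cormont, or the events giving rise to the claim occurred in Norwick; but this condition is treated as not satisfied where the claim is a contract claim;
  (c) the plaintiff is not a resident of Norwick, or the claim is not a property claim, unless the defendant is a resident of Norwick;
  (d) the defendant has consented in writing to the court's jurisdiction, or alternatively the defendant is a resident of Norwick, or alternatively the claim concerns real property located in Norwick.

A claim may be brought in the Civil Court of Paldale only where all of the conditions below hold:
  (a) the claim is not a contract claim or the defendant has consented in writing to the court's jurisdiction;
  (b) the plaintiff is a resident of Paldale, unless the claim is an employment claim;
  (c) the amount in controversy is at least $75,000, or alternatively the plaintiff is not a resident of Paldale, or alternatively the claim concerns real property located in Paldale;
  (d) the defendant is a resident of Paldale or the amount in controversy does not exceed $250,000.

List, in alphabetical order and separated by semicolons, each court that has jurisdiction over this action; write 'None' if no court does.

The Superior Court of Ulbourne:
  (a) The amount in controversy is USD 11,700, within the USD 25,000 ceiling, so this disjunct is met. Condition met.
  (b) Cassian Iyer resides in Ulbourne, so this disjunct is met. Condition met.
  (c) The plaintiff resides in Ulbourne, not Paldale. But the defendant resides in Ulbourne, and the 'unless' clause therefore excuses the requirement. Satisfied.
  (d) The defendant resides in Ulbourne, which satisfies one of the alternatives. Satisfied.
  → Every requirement is satisfied — jurisdiction.
The Civil Court of Lordale:
  (a) The claim is an employment claim, not a tort claim — that alternative is enough. Condition met.
  (b) The plaintiff resides in Ulbourne, which is not Lordale, so one alternative holds. The carve-out does not apply: the amount in controversy is 11,700 dollars, below the $12,500 floor. Condition met.
  (c) The amount in controversy is USD 11,700, within the USD 150,000 ceiling, so one alternative holds. Met.
  (d) The corporate defendant(s) are organised in Ulbourne, not Lordale. But the amount in controversy is $11,700, which meets the $11,000 floor, and the 'unless' clause therefore excuses the requirement. Met.
  (e) The plaintiff resides in Ulbourne, not Lordale. Condition not met.
  → The court lacks jurisdiction.
The Norwick Court of Common Pleas:
  (a) The amount in controversy is 11,700 dollars, within the USD 150,000 ceiling — that alternative is enough. Met.
  (b) The operative events occurred in Norwick, which satisfies one of the alternatives. And the carve-out is inapplicable — the claim is an employment claim, not a contract claim. Condition met.
  (c) The plaintiff resides in Ulbourne, which is not Norwick, so this disjunct is met. Condition met.
  (d) No such written consent has been filed; the defendant resides in Ulbourne, not Norwick; the claim does not concern real property — none of the alternatives is met. Fails.
  → No jurisdiction.
The Civil Court of Paldale:
  (a) The claim is an employment claim, not a contract claim, so this disjunct is met. Satisfied.
  (b) The plaintiff resides in Ulbourne, not Paldale. However, the claim is an employment claim, so the 'unless' proviso supplies this condition. Satisfied.
  (c) The plaintiff resides in Ulbourne, which is not Paldale, so one alternative holds. Met.
  (d) The amount in controversy is $11,700, within the 250,000 dollars ceiling — that alternative is enough. Met.
  → Every requirement is satisfied — jurisdiction.

the Civil Court of Paldale; the Superior Court of Ulbourne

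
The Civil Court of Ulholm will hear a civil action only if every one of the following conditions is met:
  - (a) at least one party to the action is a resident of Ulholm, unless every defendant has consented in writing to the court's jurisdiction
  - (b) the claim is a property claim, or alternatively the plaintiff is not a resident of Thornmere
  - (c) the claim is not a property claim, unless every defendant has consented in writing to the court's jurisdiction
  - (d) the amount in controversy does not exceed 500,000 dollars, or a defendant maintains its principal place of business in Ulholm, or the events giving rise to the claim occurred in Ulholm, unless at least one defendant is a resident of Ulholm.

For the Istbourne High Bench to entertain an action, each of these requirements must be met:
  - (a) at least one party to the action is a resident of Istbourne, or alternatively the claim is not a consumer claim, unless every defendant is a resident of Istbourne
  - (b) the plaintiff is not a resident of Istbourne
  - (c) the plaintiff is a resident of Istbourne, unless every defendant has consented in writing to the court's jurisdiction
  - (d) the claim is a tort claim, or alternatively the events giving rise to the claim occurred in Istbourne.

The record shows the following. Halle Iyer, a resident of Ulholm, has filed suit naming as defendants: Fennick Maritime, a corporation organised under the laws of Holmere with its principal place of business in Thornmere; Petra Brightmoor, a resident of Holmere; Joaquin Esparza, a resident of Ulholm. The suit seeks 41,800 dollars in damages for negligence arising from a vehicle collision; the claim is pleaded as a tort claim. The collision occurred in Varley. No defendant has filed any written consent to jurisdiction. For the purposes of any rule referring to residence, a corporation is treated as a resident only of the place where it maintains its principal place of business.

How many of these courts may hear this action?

The Civil Court of Ulholm:
  (a) Halle Iyer resides in Ulholm. Met.
  (b) The plaintiff resides in Ulholm, which is not Thornmere, which satisfies one of the alternatives. Satisfied.
  (c) The claim is a tort claim, not a property claim. Met.
  (d) The amount in controversy is $41,800, within the USD 500,000 ceiling — that alternative is enough. Met.
  → Jurisdiction lies.
The Istbourne High Bench:
  (a) The claim is a tort claim, not a consumer claim — that alternative is enough. Met.
  (b) The plaintiff resides in Ulholm, which is not Istbourne. Met.
  (c) The plaintiff resides in Ulholm, not Istbourne. Nor does the 'unless' clause help: no such written consent has been filed. Fails.
  (d) The claim is a tort claim, which satisfies one of the alternatives. Met.
  → Not every requirement is met — no jurisdiction.
Courts with jurisdiction: the Civil Court of Ulholm — 1 in total.

1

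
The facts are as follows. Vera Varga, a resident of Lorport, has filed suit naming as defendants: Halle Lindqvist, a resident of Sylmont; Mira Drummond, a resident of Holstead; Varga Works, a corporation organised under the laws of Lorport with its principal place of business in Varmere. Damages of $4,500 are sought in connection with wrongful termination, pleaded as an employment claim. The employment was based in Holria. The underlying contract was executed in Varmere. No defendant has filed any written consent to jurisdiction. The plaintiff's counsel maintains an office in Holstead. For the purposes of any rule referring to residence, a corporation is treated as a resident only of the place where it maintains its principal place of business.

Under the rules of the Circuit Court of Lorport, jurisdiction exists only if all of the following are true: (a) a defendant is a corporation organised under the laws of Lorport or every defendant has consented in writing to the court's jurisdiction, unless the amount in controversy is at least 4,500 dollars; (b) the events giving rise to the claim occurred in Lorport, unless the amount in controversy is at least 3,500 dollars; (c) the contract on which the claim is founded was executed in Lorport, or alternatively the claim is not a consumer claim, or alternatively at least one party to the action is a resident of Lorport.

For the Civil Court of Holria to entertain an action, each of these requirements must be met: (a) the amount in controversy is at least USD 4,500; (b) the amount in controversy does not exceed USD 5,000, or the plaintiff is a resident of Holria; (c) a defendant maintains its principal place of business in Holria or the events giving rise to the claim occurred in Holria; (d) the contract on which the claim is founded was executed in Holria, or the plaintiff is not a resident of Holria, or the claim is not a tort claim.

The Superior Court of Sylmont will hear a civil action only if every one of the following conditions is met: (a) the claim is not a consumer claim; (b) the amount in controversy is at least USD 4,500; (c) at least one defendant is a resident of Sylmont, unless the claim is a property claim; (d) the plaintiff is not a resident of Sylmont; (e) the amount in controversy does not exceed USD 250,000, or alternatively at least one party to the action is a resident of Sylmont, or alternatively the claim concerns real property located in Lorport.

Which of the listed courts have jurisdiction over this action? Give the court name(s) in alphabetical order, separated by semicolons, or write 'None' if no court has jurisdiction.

the Circuit Court of Lorport; the Civil Court of Holria; the Superior Court of Sylmont

The Circuit Court of Lorport:
  (a) Varga Works is organised under the laws of Lorport, which satisfies one of the alternatives. Satisfied.
  (b) The operative events occurred in Holria, not Lorport. But the amount in controversy is USD 4,500, which meets the $3,500 floor, and the 'unless' clause therefore excuses the requirement. Condition met.
  (c) The claim is an employment claim, not a consumer claim — that alternative is enough. Met.
  → The court has jurisdiction.
The Civil Court of Holria:
  (a) The amount in controversy is 4,500 dollars, which meets the 4,500 dollars floor. Met.
  (b) The amount in controversy is 4,500 dollars, within the $5,000 ceiling, which satisfies one of the alternatives. Condition met.
  (c) The operative events occurred in Holria — that alternative is enough. Condition met.
  (d) The plaintiff resides in Lorport, which is not Holria, so this disjunct is met. Met.
  → All conditions met; jurisdiction exists.
The Superior Court of Sylmont:
  (a) The claim is an employment claim, not a consumer claim. Met.
  (b) The amount in controversy is 4,500 dollars, which meets the 4,500 dollars floor. Condition met.
  (c) Halle Lindqvist resides in Sylmont. Met.
  (d) The plaintiff resides in Lorport, which is not Sylmont. Condition met.
  (e) The amount in controversy is 4,500 dollars, within the 250,000 dollars ceiling, so this disjunct is met. Satisfied.
  → Every requirement is satisfied — jurisdiction.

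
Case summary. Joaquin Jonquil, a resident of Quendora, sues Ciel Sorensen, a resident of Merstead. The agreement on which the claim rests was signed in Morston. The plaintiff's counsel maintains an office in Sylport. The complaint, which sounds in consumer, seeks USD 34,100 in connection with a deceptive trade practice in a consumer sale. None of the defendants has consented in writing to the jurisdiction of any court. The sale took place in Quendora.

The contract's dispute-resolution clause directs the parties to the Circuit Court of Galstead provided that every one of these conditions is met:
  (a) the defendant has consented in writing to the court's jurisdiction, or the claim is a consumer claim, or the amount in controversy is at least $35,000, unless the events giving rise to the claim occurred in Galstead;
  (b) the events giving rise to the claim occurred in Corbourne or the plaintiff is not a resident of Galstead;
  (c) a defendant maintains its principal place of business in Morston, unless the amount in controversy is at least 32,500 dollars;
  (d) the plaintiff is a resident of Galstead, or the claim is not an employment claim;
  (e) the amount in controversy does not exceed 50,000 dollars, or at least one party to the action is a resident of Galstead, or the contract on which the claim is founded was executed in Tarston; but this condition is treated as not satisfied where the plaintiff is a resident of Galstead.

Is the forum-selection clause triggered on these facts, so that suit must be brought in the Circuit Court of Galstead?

Yes

The Circuit Court of Galstead:
  (a) The claim is a consumer claim, so one alternative holds. Met.
  (b) The plaintiff resides in Quendora, which is not Galstead, so this disjunct is met. Met.
  (c) No defendant is a corporation. The proviso rescues it, though: the amount in controversy is 34,100 dollars, which meets the $32,500 floor. Condition met.
  (d) The claim is a consumer claim, not an employment claim, so one alternative holds. Satisfied.
  (e) The amount in controversy is $34,100, within the USD 50,000 ceiling — that alternative is enough. The exception is not triggered, since the plaintiff resides in Quendora, not Galstead. Condition met.
  → The clause applies.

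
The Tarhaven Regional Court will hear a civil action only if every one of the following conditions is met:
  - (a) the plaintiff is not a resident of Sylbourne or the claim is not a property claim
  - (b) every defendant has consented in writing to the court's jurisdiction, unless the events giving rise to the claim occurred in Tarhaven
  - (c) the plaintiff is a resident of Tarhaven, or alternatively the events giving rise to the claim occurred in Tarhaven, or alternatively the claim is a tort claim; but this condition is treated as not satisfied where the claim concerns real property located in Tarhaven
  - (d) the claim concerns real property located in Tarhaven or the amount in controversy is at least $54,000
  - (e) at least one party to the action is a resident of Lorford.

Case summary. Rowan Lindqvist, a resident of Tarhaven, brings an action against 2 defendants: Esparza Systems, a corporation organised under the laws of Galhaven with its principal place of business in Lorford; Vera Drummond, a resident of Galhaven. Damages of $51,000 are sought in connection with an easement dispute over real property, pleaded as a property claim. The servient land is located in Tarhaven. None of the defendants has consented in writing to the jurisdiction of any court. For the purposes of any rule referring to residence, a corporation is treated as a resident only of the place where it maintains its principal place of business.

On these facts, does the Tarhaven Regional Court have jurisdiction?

The Tarhaven Regional Court:
  (a) The plaintiff resides in Tarhaven, which is not Sylbourne, which satisfies one of the alternatives. Condition met.
  (b) No such written consent has been filed. The proviso rescues it, though: the operative events occurred in Tarhaven. Met.
  (c) The plaintiff resides in Tarhaven, so one alternative holds. However, the property lies in Tarhaven, which falls within the stated exception and so defeats the condition. Condition not met.
  (d) The property lies in Tarhaven — that alternative is enough. Satisfied.
  (e) Esparza Systems resides in Lorford. Satisfied.
  → The court lacks jurisdiction.

No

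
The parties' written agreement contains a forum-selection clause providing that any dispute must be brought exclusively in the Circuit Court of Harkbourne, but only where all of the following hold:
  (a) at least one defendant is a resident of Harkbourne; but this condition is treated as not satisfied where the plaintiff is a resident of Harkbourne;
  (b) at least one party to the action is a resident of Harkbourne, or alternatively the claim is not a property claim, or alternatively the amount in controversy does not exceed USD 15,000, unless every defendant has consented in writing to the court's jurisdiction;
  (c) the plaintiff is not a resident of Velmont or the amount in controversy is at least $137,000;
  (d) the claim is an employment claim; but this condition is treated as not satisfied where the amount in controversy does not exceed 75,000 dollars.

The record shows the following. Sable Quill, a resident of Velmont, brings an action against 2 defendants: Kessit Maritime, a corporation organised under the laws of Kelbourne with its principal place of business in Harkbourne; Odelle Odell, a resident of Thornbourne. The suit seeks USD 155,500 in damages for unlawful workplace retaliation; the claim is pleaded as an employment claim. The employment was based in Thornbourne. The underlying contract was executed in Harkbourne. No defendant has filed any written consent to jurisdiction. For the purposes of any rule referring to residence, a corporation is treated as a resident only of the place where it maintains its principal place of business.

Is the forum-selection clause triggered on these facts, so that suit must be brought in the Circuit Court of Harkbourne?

Yes

The Circuit Court of Harkbourne:
  (a) Kessit Maritime resides in Harkbourne. The exception is not triggered, since the plaintiff resides in Velmont, not Harkbourne. Condition met.
  (b) Kessit Maritime resides in Harkbourne, which satisfies one of the alternatives. Satisfied.
  (c) The amount in controversy is $155,500, which meets the 137,000 dollars floor, so this disjunct is met. Satisfied.
  (d) The claim is an employment claim. The exception is not triggered, since the amount in controversy is USD 155,500, above the USD 75,000 ceiling. Met.
  → The clause applies.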